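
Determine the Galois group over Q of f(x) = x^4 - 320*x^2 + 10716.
Gal(K/Q) = V_4 (Klein four-group, Z/2Z × Z/2Z)

f factors as (x^2 - 38)(x^2 - 282), so the splitting field is K = Q(sqrt(38), sqrt(282)). The elements 38, 282, 10716 are all non-squares in Q, so sqrt(38) and sqrt(282) generate independent quadratic extensions. Thus [K:Q] = 4 and Gal(K/Q) is generated by the two order-2 automorphisms sqrt(38) ↦ -sqrt(38) and sqrt(282) ↦ -sqrt(282), giving V_4.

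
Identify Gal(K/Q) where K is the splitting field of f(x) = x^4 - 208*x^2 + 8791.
Gal(K/Q) = V_4 (Klein four-group, Z/2Z × Z/2Z)

f factors as (x^2 - 149)(x^2 - 59), so the splitting field is K = Q(sqrt(149), sqrt(59)). The elements 149, 59, 8791 are all non-squares in Q, so sqrt(149) and sqrt(59) generate independent quadratic extensions. Thus [K:Q] = 4 and Gal(K/Q) is generated by the two order-2 automorphisms sqrt(149) ↦ -sqrt(149) and sqrt(59) ↦ -sqrt(59), giving V_4.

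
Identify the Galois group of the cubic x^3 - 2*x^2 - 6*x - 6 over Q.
Gal(K/Q) = S_3 (symmetric group of order 6)

Compute the discriminant of x^3 + (-2)*x^2 + (-6)*x + (-6): Δ = -1452. Since Δ is not a rational square, the Galois group is not contained in A_3; it must be the full S_3 (irreducibility of the cubic rules out anything smaller).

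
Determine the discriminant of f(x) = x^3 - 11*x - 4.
Δ = 4892

For a depressed cubic x^3 + p x + q the discriminant is Δ = -4 p^3 - 27 q^2 = -4*(-11)^3 - 27*(-4)^2 = 5324 - 432 = 4892.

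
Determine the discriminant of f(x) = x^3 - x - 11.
Δ = -3263

For a depressed cubic x^3 + p x + q the discriminant is Δ = -4 p^3 - 27 q^2 = -4*(-1)^3 - 27*(-11)^2 = 4 - 3267 = -3263.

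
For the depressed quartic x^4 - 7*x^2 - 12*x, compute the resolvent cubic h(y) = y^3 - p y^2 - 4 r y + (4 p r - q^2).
h(y) = y^3 + 7*y^2 - 144

Identify coefficients: p = -7, q = -12, r = 0.
Plug into h(y) = y^3 - p y^2 - 4 r y + (4 p r - q^2):
  h(y) = y^3 - (-7) y^2 - 4*(0) y + (4*(-7)*(0) - (-12)^2)
       = y^3 + (7) y^2 + (0) y + (-144).
Simplifying: h(y) = y^3 + 7*y^2 - 144.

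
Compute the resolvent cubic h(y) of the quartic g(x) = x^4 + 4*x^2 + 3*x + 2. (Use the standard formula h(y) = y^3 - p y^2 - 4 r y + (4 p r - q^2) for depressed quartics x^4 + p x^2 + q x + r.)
h(y) = y^3 - 4*y^2 - 8*y + 23

Identify coefficients: p = 4, q = 3, r = 2.
Plug into h(y) = y^3 - p y^2 - 4 r y + (4 p r - q^2):
  h(y) = y^3 - (4) y^2 - 4*(2) y + (4*(4)*(2) - (3)^2)
       = y^3 + (-4) y^2 + (-8) y + (23).
Simplifying: h(y) = y^3 - 4*y^2 - 8*y + 23.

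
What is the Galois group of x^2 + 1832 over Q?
Gal(K/Q) = Z/2Z (cyclic of order 2)

x^2 + 1832 is irreducible over Q since -1832 is not a rational square. The splitting field Q(sqrt(-1832)) has degree 2 over Q, and its unique nontrivial automorphism is sqrt(-1832) ↦ -sqrt(-1832). Hence Gal(Q(sqrt(-1832))/Q) = Z/2Z.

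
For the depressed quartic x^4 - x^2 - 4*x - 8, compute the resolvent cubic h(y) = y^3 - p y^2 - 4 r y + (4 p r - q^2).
h(y) = y^3 + y^2 + 32*y + 16

Identify coefficients: p = -1, q = -4, r = -8.
Plug into h(y) = y^3 - p y^2 - 4 r y + (4 p r - q^2):
  h(y) = y^3 - (-1) y^2 - 4*(-8) y + (4*(-1)*(-8) - (-4)^2)
       = y^3 + (1) y^2 + (32) y + (16).
Simplifying: h(y) = y^3 + y^2 + 32*y + 16.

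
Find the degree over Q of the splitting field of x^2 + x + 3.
[K:Q] = 2

The discriminant of x^2 + (1)*x + (3) is b^2 - 4c = 1 - (12) = -11. Since -11 is not a perfect square in Q, the polynomial is irreducible over Q. Its two roots generate a degree-2 extension, so [K:Q] = 2.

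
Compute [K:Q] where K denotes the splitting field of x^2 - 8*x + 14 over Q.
[K:Q] = 2

The discriminant of x^2 + (-8)*x + (14) is b^2 - 4c = 64 - (56) = 8. Since 8 is not a perfect square in Q, the polynomial is irreducible over Q. Its two roots generate a degree-2 extension, so [K:Q] = 2.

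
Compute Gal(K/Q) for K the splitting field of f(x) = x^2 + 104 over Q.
Gal(K/Q) = Z/2Z (cyclic of order 2)

x^2 + 104 is irreducible over Q since -104 is not a rational square. The splitting field Q(sqrt(-104)) has degree 2 over Q, and its unique nontrivial automorphism is sqrt(-104) ↦ -sqrt(-104). Hence Gal(Q(sqrt(-104))/Q) = Z/2Z.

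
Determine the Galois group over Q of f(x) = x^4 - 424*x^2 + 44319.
Gal(K/Q) = V_4 (Klein four-group, Z/2Z × Z/2Z)

f factors as (x^2 - 187)(x^2 - 237), so the splitting field is K = Q(sqrt(187), sqrt(237)). The elements 187, 237, 44319 are all non-squares in Q, so sqrt(187) and sqrt(237) generate independent quadratic extensions. Thus [K:Q] = 4 and Gal(K/Q) is generated by the two order-2 automorphisms sqrt(187) ↦ -sqrt(187) and sqrt(237) ↦ -sqrt(237), giving V_4.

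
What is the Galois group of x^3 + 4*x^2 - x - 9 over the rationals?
Gal(K/Q) = S_3 (symmetric group of order 6)

Compute the discriminant of x^3 + (4)*x^2 + (-1)*x + (-9): Δ = 785. Since Δ is not a rational square, the Galois group is not contained in A_3; it must be the full S_3 (irreducibility of the cubic rules out anything smaller).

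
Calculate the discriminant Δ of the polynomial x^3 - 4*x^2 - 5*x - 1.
Δ = 257

For x^3 + a x^2 + b x + c the discriminant is Δ = 18 a b c - 4 a^3 c + a^2 b^2 - 4 b^3 - 27 c^2.
Plug a = -4, b = -5, c = -1:
  18*(-4)*(-5)*(-1) - 4*(-4)^3*(-1) + (-4)^2*(-5)^2 - 4*(-5)^3 - 27*(-1)^2
  = -360 + (-256) + 400 + (500) + (-27)
  = 257.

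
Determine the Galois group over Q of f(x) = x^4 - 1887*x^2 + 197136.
Gal(K/Q) = Z/2Z (cyclic of order 2)

f factors as (x^2 - 111)(x^2 - 1776), so the splitting field is K = Q(sqrt(111), sqrt(1776)). The squarefree part of 111 is 111 and the squarefree part of 1776 is also 111, so sqrt(111) and sqrt(1776) are both rational multiples of sqrt(111). Hence Q(sqrt(111)) = Q(sqrt(1776)) = Q(sqrt(111)), and the splitting field collapses to a single degree-2 extension with Galois group Z/2Z.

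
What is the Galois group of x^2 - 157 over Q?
Gal(K/Q) = Z/2Z (cyclic of order 2)

x^2 - 157 is irreducible over Q since 157 is not a rational square. The splitting field Q(sqrt(157)) has degree 2 over Q, and its unique nontrivial automorphism is sqrt(157) ↦ -sqrt(157). Hence Gal(Q(sqrt(157))/Q) = Z/2Z.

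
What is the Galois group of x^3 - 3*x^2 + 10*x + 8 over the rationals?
Gal(K/Q) = S_3 (symmetric group of order 6)

Compute the discriminant of x^3 + (-3)*x^2 + (10)*x + (8): Δ = -8284. Since Δ is not a rational square, the Galois group is not contained in A_3; it must be the full S_3 (irreducibility of the cubic rules out anything smaller).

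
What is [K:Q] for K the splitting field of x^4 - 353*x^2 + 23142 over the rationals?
[K:Q] = 4

f factors as (x^2 - 87)(x^2 - 266); the splitting field is K = Q(sqrt(87), sqrt(266)). Since 87, 266, and 23142 are all non-squares in Q, the three subfields Q(sqrt(87)), Q(sqrt(266)), Q(sqrt(23142)) are distinct degree-2 extensions, so [K:Q] = 4 (Klein four Galois group).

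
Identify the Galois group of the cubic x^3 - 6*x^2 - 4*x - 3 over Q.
Gal(K/Q) = S_3 (symmetric group of order 6)

Compute the discriminant of x^3 + (-6)*x^2 + (-4)*x + (-3): Δ = -3299. Since Δ is not a rational square, the Galois group is not contained in A_3; it must be the full S_3 (irreducibility of the cubic rules out anything smaller).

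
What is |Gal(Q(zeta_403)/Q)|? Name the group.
|Gal(Q(zeta_403)/Q)| = phi(403) = 360; group ≅ (Z/403Z)^* ≅ Z/12Z × Z/30Z

The n-th cyclotomic polynomial Φ_403(x) is the minimal polynomial of zeta_403 over Q and has degree phi(403) = 360. So Q(zeta_403) is a degree-360 Galois extension with Galois group (Z/403Z)^*. By CRT, (Z/403Z)^* ≅ (Z/13Z)^* × (Z/31Z)^*. Each prime-power unit group is (Z/13Z)^* ≅ Z/12Z; (Z/31Z)^* ≅ Z/30Z. Hence Gal(Q(zeta_403)/Q) ≅ Z/12Z × Z/30Z.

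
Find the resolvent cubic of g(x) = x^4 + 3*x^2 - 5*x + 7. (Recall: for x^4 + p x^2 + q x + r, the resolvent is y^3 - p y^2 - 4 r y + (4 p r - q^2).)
h(y) = y^3 - 3*y^2 - 28*y + 59

Identify coefficients: p = 3, q = -5, r = 7.
Plug into h(y) = y^3 - p y^2 - 4 r y + (4 p r - q^2):
  h(y) = y^3 - (3) y^2 - 4*(7) y + (4*(3)*(7) - (-5)^2)
       = y^3 + (-3) y^2 + (-28) y + (59).
Simplifying: h(y) = y^3 - 3*y^2 - 28*y + 59.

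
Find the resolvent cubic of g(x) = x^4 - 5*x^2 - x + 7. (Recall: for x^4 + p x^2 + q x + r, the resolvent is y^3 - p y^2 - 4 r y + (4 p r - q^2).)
h(y) = y^3 + 5*y^2 - 28*y - 141

Identify coefficients: p = -5, q = -1, r = 7.
Plug into h(y) = y^3 - p y^2 - 4 r y + (4 p r - q^2):
  h(y) = y^3 - (-5) y^2 - 4*(7) y + (4*(-5)*(7) - (-1)^2)
       = y^3 + (5) y^2 + (-28) y + (-141).
Simplifying: h(y) = y^3 + 5*y^2 - 28*y - 141.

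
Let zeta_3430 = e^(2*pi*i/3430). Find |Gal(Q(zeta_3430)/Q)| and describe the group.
|Gal(Q(zeta_3430)/Q)| = phi(3430) = 1176; group ≅ (Z/3430Z)^* ≅ Z/4Z × Z/294Z

The n-th cyclotomic polynomial Φ_3430(x) is the minimal polynomial of zeta_3430 over Q and has degree phi(3430) = 1176. So Q(zeta_3430) is a degree-1176 Galois extension with Galois group (Z/3430Z)^*. By CRT, (Z/3430Z)^* ≅ (Z/2Z)^* × (Z/5Z)^* × (Z/343Z)^*. Each prime-power unit group is (Z/2Z)^* ≅ trivial group (order 1); (Z/5Z)^* ≅ Z/4Z; (Z/343Z)^* ≅ Z/294Z. Hence Gal(Q(zeta_3430)/Q) ≅ Z/4Z × Z/294Z.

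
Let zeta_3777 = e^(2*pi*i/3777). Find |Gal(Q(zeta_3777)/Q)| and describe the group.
|Gal(Q(zeta_3777)/Q)| = phi(3777) = 2516; group ≅ (Z/3777Z)^* ≅ Z/2Z × Z/1258Z

The n-th cyclotomic polynomial Φ_3777(x) is the minimal polynomial of zeta_3777 over Q and has degree phi(3777) = 2516. So Q(zeta_3777) is a degree-2516 Galois extension with Galois group (Z/3777Z)^*. By CRT, (Z/3777Z)^* ≅ (Z/3Z)^* × (Z/1259Z)^*. Each prime-power unit group is (Z/3Z)^* ≅ Z/2Z; (Z/1259Z)^* ≅ Z/1258Z. Hence Gal(Q(zeta_3777)/Q) ≅ Z/2Z × Z/1258Z.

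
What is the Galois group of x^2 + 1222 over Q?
Gal(K/Q) = Z/2Z (cyclic of order 2)

x^2 + 1222 is irreducible over Q since -1222 is not a rational square. The splitting field Q(sqrt(-1222)) has degree 2 over Q, and its unique nontrivial automorphism is sqrt(-1222) ↦ -sqrt(-1222). Hence Gal(Q(sqrt(-1222))/Q) = Z/2Z.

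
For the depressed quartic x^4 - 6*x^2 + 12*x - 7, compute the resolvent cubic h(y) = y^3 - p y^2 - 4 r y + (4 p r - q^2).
h(y) = y^3 + 6*y^2 + 28*y + 24

Identify coefficients: p = -6, q = 12, r = -7.
Plug into h(y) = y^3 - p y^2 - 4 r y + (4 p r - q^2):
  h(y) = y^3 - (-6) y^2 - 4*(-7) y + (4*(-6)*(-7) - (12)^2)
       = y^3 + (6) y^2 + (28) y + (24).
Simplifying: h(y) = y^3 + 6*y^2 + 28*y + 24.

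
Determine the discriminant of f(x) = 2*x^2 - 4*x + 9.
Δ = -56

For a quadratic a x^2 + b x + c the discriminant is Δ = b^2 - 4ac = (-4)^2 - 4*(2)*(9) = 16 - (72) = -56.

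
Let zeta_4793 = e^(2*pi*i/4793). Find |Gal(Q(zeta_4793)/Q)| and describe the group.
|Gal(Q(zeta_4793)/Q)| = phi(4793) = 4792; group ≅ (Z/4793Z)^* ≅ Z/4792Z

The n-th cyclotomic polynomial Φ_4793(x) is the minimal polynomial of zeta_4793 over Q and has degree phi(4793) = 4792. So Q(zeta_4793) is a degree-4792 Galois extension with Galois group (Z/4793Z)^*. (Z/4793Z)^* is cyclic since 4793 is an odd prime power (or 4). Hence Gal(Q(zeta_4793)/Q) ≅ Z/4792Z.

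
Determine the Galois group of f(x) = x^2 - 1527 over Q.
Gal(K/Q) = Z/2Z (cyclic of order 2)

x^2 - 1527 is irreducible over Q since 1527 is not a rational square. The splitting field Q(sqrt(1527)) has degree 2 over Q, and its unique nontrivial automorphism is sqrt(1527) ↦ -sqrt(1527). Hence Gal(Q(sqrt(1527))/Q) = Z/2Z.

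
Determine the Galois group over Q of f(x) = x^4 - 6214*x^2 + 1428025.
Gal(K/Q) = Z/2Z (cyclic of order 2)

f factors as (x^2 - 5975)(x^2 - 239), so the splitting field is K = Q(sqrt(5975), sqrt(239)). The squarefree part of 5975 is 239 and the squarefree part of 239 is also 239, so sqrt(5975) and sqrt(239) are both rational multiples of sqrt(239). Hence Q(sqrt(5975)) = Q(sqrt(239)) = Q(sqrt(239)), and the splitting field collapses to a single degree-2 extension with Galois group Z/2Z.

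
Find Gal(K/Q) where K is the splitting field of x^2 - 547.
Gal(K/Q) = Z/2Z (cyclic of order 2)

x^2 - 547 is irreducible over Q since 547 is not a rational square. The splitting field Q(sqrt(547)) has degree 2 over Q, and its unique nontrivial automorphism is sqrt(547) ↦ -sqrt(547). Hence Gal(Q(sqrt(547))/Q) = Z/2Z.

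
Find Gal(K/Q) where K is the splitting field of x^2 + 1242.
Gal(K/Q) = Z/2Z (cyclic of order 2)

x^2 + 1242 is irreducible over Q since -1242 is not a rational square. The splitting field Q(sqrt(-1242)) has degree 2 over Q, and its unique nontrivial automorphism is sqrt(-1242) ↦ -sqrt(-1242). Hence Gal(Q(sqrt(-1242))/Q) = Z/2Z.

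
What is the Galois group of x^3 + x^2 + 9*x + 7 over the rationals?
Gal(K/Q) = S_3 (symmetric group of order 6)

Compute the discriminant of x^3 + (1)*x^2 + (9)*x + (7): Δ = -3052. Since Δ is not a rational square, the Galois group is not contained in A_3; it must be the full S_3 (irreducibility of the cubic rules out anything smaller).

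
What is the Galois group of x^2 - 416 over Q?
Gal(K/Q) = Z/2Z (cyclic of order 2)

x^2 - 416 is irreducible over Q since 416 is not a rational square. The splitting field Q(sqrt(416)) has degree 2 over Q, and its unique nontrivial automorphism is sqrt(416) ↦ -sqrt(416). Hence Gal(Q(sqrt(416))/Q) = Z/2Z.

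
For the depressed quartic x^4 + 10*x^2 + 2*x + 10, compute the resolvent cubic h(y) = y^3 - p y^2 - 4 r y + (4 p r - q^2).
h(y) = y^3 - 10*y^2 - 40*y + 396

Identify coefficients: p = 10, q = 2, r = 10.
Plug into h(y) = y^3 - p y^2 - 4 r y + (4 p r - q^2):
  h(y) = y^3 - (10) y^2 - 4*(10) y + (4*(10)*(10) - (2)^2)
       = y^3 + (-10) y^2 + (-40) y + (396).
Simplifying: h(y) = y^3 - 10*y^2 - 40*y + 396.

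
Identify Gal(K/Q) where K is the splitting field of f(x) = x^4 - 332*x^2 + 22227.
Gal(K/Q) = V_4 (Klein four-group, Z/2Z × Z/2Z)

f factors as (x^2 - 239)(x^2 - 93), so the splitting field is K = Q(sqrt(239), sqrt(93)). The elements 239, 93, 22227 are all non-squares in Q, so sqrt(239) and sqrt(93) generate independent quadratic extensions. Thus [K:Q] = 4 and Gal(K/Q) is generated by the two order-2 automorphisms sqrt(239) ↦ -sqrt(239) and sqrt(93) ↦ -sqrt(93), giving V_4.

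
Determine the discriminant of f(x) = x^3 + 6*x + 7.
Δ = -2187

For a depressed cubic x^3 + p x + q the discriminant is Δ = -4 p^3 - 27 q^2 = -4*(6)^3 - 27*(7)^2 = -864 - 1323 = -2187.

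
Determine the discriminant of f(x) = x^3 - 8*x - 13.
Δ = -2515

For a depressed cubic x^3 + p x + q the discriminant is Δ = -4 p^3 - 27 q^2 = -4*(-8)^3 - 27*(-13)^2 = 2048 - 4563 = -2515.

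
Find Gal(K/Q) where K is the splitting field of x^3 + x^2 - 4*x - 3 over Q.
Gal(K/Q) = S_3 (symmetric group of order 6)

Compute the discriminant of x^3 + (1)*x^2 + (-4)*x + (-3): Δ = 257. Since Δ is not a rational square, the Galois group is not contained in A_3; it must be the full S_3 (irreducibility of the cubic rules out anything smaller).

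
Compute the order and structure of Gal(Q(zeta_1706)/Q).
|Gal(Q(zeta_1706)/Q)| = phi(1706) = 852; group ≅ (Z/1706Z)^* ≅ Z/852Z

The n-th cyclotomic polynomial Φ_1706(x) is the minimal polynomial of zeta_1706 over Q and has degree phi(1706) = 852. So Q(zeta_1706) is a degree-852 Galois extension with Galois group (Z/1706Z)^*. By CRT, (Z/1706Z)^* ≅ (Z/2Z)^* × (Z/853Z)^*. Each prime-power unit group is (Z/2Z)^* ≅ trivial group (order 1); (Z/853Z)^* ≅ Z/852Z. Hence Gal(Q(zeta_1706)/Q) ≅ Z/852Z.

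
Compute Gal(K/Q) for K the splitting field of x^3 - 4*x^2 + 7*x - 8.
Gal(K/Q) = S_3 (symmetric group of order 6)

Compute the discriminant of x^3 + (-4)*x^2 + (7)*x + (-8): Δ = -332. Since Δ is not a rational square, the Galois group is not contained in A_3; it must be the full S_3 (irreducibility of the cubic rules out anything smaller).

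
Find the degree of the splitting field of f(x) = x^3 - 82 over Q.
[K:Q] = 6

x^3 - 82 has one real root r = 82^(1/3) and two complex roots r*zeta_3, r*zeta_3^2 where zeta_3 = e^(2*pi*i/3). The splitting field is Q(r, zeta_3). [Q(r):Q] = 3 and [Q(zeta_3):Q] = 2 with gcd = 1, so [Q(r, zeta_3):Q] = 3 * 2 = 6.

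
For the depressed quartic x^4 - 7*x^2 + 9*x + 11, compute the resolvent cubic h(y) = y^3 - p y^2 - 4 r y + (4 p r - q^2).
h(y) = y^3 + 7*y^2 - 44*y - 389

Identify coefficients: p = -7, q = 9, r = 11.
Plug into h(y) = y^3 - p y^2 - 4 r y + (4 p r - q^2):
  h(y) = y^3 - (-7) y^2 - 4*(11) y + (4*(-7)*(11) - (9)^2)
       = y^3 + (7) y^2 + (-44) y + (-389).
Simplifying: h(y) = y^3 + 7*y^2 - 44*y - 389.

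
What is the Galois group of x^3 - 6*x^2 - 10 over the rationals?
Gal(K/Q) = S_3 (symmetric group of order 6)

Compute the discriminant of x^3 + (-6)*x^2 + (0)*x + (-10): Δ = -11340. Since Δ is not a rational square, the Galois group is not contained in A_3; it must be the full S_3 (irreducibility of the cubic rules out anything smaller).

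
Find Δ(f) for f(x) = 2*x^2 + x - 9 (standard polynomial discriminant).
Δ = 73

For a quadratic a x^2 + b x + c the discriminant is Δ = b^2 - 4ac = (1)^2 - 4*(2)*(-9) = 1 - (-72) = 73.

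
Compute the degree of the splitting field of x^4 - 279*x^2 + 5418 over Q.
[K:Q] = 4

f factors as (x^2 - 258)(x^2 - 21); the splitting field is K = Q(sqrt(258), sqrt(21)). Since 258, 21, and 5418 are all non-squares in Q, the three subfields Q(sqrt(258)), Q(sqrt(21)), Q(sqrt(5418)) are distinct degree-2 extensions, so [K:Q] = 4 (Klein four Galois group).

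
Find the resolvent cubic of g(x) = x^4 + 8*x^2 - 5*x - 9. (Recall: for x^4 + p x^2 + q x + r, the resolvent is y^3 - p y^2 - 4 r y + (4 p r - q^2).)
h(y) = y^3 - 8*y^2 + 36*y - 313

Identify coefficients: p = 8, q = -5, r = -9.
Plug into h(y) = y^3 - p y^2 - 4 r y + (4 p r - q^2):
  h(y) = y^3 - (8) y^2 - 4*(-9) y + (4*(8)*(-9) - (-5)^2)
       = y^3 + (-8) y^2 + (36) y + (-313).
Simplifying: h(y) = y^3 - 8*y^2 + 36*y - 313.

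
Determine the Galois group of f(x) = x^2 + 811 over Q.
Gal(K/Q) = Z/2Z (cyclic of order 2)

x^2 + 811 is irreducible over Q since -811 is not a rational square. The splitting field Q(sqrt(-811)) has degree 2 over Q, and its unique nontrivial automorphism is sqrt(-811) ↦ -sqrt(-811). Hence Gal(Q(sqrt(-811))/Q) = Z/2Z.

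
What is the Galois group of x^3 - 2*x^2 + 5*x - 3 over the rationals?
Gal(K/Q) = S_3 (symmetric group of order 6)

Compute the discriminant of x^3 + (-2)*x^2 + (5)*x + (-3): Δ = -199. Since Δ is not a rational square, the Galois group is not contained in A_3; it must be the full S_3 (irreducibility of the cubic rules out anything smaller).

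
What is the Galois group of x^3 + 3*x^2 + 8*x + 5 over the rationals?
Gal(K/Q) = S_3 (symmetric group of order 6)

Compute the discriminant of x^3 + (3)*x^2 + (8)*x + (5): Δ = -527. Since Δ is not a rational square, the Galois group is not contained in A_3; it must be the full S_3 (irreducibility of the cubic rules out anything smaller).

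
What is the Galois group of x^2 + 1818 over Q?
Gal(K/Q) = Z/2Z (cyclic of order 2)

x^2 + 1818 is irreducible over Q since -1818 is not a rational square. The splitting field Q(sqrt(-1818)) has degree 2 over Q, and its unique nontrivial automorphism is sqrt(-1818) ↦ -sqrt(-1818). Hence Gal(Q(sqrt(-1818))/Q) = Z/2Z.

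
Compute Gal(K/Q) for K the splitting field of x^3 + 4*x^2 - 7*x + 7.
Gal(K/Q) = S_3 (symmetric group of order 6)

Compute the discriminant of x^3 + (4)*x^2 + (-7)*x + (7): Δ = -4487. Since Δ is not a rational square, the Galois group is not contained in A_3; it must be the full S_3 (irreducibility of the cubic rules out anything smaller).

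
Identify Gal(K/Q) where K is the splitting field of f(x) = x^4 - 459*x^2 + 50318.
Gal(K/Q) = V_4 (Klein four-group, Z/2Z × Z/2Z)

f factors as (x^2 - 181)(x^2 - 278), so the splitting field is K = Q(sqrt(181), sqrt(278)). The elements 181, 278, 50318 are all non-squares in Q, so sqrt(181) and sqrt(278) generate independent quadratic extensions. Thus [K:Q] = 4 and Gal(K/Q) is generated by the two order-2 automorphisms sqrt(181) ↦ -sqrt(181) and sqrt(278) ↦ -sqrt(278), giving V_4.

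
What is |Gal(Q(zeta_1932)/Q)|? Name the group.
|Gal(Q(zeta_1932)/Q)| = phi(1932) = 528; group ≅ (Z/1932Z)^* ≅ Z/2Z × Z/2Z × Z/6Z × Z/22Z

The n-th cyclotomic polynomial Φ_1932(x) is the minimal polynomial of zeta_1932 over Q and has degree phi(1932) = 528. So Q(zeta_1932) is a degree-528 Galois extension with Galois group (Z/1932Z)^*. By CRT, (Z/1932Z)^* ≅ (Z/4Z)^* × (Z/3Z)^* × (Z/7Z)^* × (Z/23Z)^*. Each prime-power unit group is (Z/4Z)^* ≅ Z/2Z; (Z/3Z)^* ≅ Z/2Z; (Z/7Z)^* ≅ Z/6Z; (Z/23Z)^* ≅ Z/22Z. Hence Gal(Q(zeta_1932)/Q) ≅ Z/2Z × Z/2Z × Z/6Z × Z/22Z.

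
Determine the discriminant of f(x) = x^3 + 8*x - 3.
Δ = -2291

For a depressed cubic x^3 + p x + q the discriminant is Δ = -4 p^3 - 27 q^2 = -4*(8)^3 - 27*(-3)^2 = -2048 - 243 = -2291.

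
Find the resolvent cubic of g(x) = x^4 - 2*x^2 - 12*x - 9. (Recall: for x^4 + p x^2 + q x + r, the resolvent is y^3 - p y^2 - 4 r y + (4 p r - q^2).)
h(y) = y^3 + 2*y^2 + 36*y - 72

Identify coefficients: p = -2, q = -12, r = -9.
Plug into h(y) = y^3 - p y^2 - 4 r y + (4 p r - q^2):
  h(y) = y^3 - (-2) y^2 - 4*(-9) y + (4*(-2)*(-9) - (-12)^2)
       = y^3 + (2) y^2 + (36) y + (-72).
Simplifying: h(y) = y^3 + 2*y^2 + 36*y - 72.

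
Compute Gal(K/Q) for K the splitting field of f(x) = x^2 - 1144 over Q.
Gal(K/Q) = Z/2Z (cyclic of order 2)

x^2 - 1144 is irreducible over Q since 1144 is not a rational square. The splitting field Q(sqrt(1144)) has degree 2 over Q, and its unique nontrivial automorphism is sqrt(1144) ↦ -sqrt(1144). Hence Gal(Q(sqrt(1144))/Q) = Z/2Z.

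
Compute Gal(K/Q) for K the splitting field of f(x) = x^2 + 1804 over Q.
Gal(K/Q) = Z/2Z (cyclic of order 2)

x^2 + 1804 is irreducible over Q since -1804 is not a rational square. The splitting field Q(sqrt(-1804)) has degree 2 over Q, and its unique nontrivial automorphism is sqrt(-1804) ↦ -sqrt(-1804). Hence Gal(Q(sqrt(-1804))/Q) = Z/2Z.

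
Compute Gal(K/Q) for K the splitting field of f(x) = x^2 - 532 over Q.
Gal(K/Q) = Z/2Z (cyclic of order 2)

x^2 - 532 is irreducible over Q since 532 is not a rational square. The splitting field Q(sqrt(532)) has degree 2 over Q, and its unique nontrivial automorphism is sqrt(532) ↦ -sqrt(532). Hence Gal(Q(sqrt(532))/Q) = Z/2Z.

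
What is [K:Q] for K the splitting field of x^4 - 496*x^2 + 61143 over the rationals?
[K:Q] = 4

f factors as (x^2 - 267)(x^2 - 229); the splitting field is K = Q(sqrt(267), sqrt(229)). Since 267, 229, and 61143 are all non-squares in Q, the three subfields Q(sqrt(267)), Q(sqrt(229)), Q(sqrt(61143)) are distinct degree-2 extensions, so [K:Q] = 4 (Klein four Galois group).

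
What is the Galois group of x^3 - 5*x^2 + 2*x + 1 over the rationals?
Gal(K/Q) = A_3 (cyclic of order 3)

Compute the discriminant of x^3 + (-5)*x^2 + (2)*x + (1): Δ = 361. Since Δ is a perfect square (Δ = 19^2), the Galois group is contained in A_3. Irreducibility forces the group to be transitive on three roots, so Gal = A_3.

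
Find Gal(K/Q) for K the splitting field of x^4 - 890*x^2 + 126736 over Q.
Gal(K/Q) = Z/2Z (cyclic of order 2)

f factors as (x^2 - 178)(x^2 - 712), so the splitting field is K = Q(sqrt(178), sqrt(712)). The squarefree part of 178 is 178 and the squarefree part of 712 is also 178, so sqrt(178) and sqrt(712) are both rational multiples of sqrt(178). Hence Q(sqrt(178)) = Q(sqrt(712)) = Q(sqrt(178)), and the splitting field collapses to a single degree-2 extension with Galois group Z/2Z.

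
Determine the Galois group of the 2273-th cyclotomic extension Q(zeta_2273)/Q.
|Gal(Q(zeta_2273)/Q)| = phi(2273) = 2272; group ≅ (Z/2273Z)^* ≅ Z/2272Z

The n-th cyclotomic polynomial Φ_2273(x) is the minimal polynomial of zeta_2273 over Q and has degree phi(2273) = 2272. So Q(zeta_2273) is a degree-2272 Galois extension with Galois group (Z/2273Z)^*. (Z/2273Z)^* is cyclic since 2273 is an odd prime power (or 4). Hence Gal(Q(zeta_2273)/Q) ≅ Z/2272Z.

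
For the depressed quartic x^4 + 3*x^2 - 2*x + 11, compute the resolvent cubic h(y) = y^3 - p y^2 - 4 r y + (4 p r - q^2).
h(y) = y^3 - 3*y^2 - 44*y + 128

Identify coefficients: p = 3, q = -2, r = 11.
Plug into h(y) = y^3 - p y^2 - 4 r y + (4 p r - q^2):
  h(y) = y^3 - (3) y^2 - 4*(11) y + (4*(3)*(11) - (-2)^2)
       = y^3 + (-3) y^2 + (-44) y + (128).
Simplifying: h(y) = y^3 - 3*y^2 - 44*y + 128.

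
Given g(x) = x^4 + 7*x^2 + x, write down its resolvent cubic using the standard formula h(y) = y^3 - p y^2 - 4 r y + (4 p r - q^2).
h(y) = y^3 - 7*y^2 - 1

Identify coefficients: p = 7, q = 1, r = 0.
Plug into h(y) = y^3 - p y^2 - 4 r y + (4 p r - q^2):
  h(y) = y^3 - (7) y^2 - 4*(0) y + (4*(7)*(0) - (1)^2)
       = y^3 + (-7) y^2 + (0) y + (-1).
Simplifying: h(y) = y^3 - 7*y^2 - 1.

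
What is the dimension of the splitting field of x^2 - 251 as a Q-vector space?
[K:Q] = 2

The polynomial x^2 - 251 is irreducible over Q since 251 is not a perfect square. Its splitting field is Q(sqrt(251)), which has degree 2 over Q.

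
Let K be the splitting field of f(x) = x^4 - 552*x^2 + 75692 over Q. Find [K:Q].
[K:Q] = 4

f factors as (x^2 - 254)(x^2 - 298); the splitting field is K = Q(sqrt(254), sqrt(298)). Since 254, 298, and 75692 are all non-squares in Q, the three subfields Q(sqrt(254)), Q(sqrt(298)), Q(sqrt(75692)) are distinct degree-2 extensions, so [K:Q] = 4 (Klein four Galois group).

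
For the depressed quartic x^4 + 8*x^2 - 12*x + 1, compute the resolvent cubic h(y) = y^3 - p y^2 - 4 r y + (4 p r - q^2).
h(y) = y^3 - 8*y^2 - 4*y - 112

Identify coefficients: p = 8, q = -12, r = 1.
Plug into h(y) = y^3 - p y^2 - 4 r y + (4 p r - q^2):
  h(y) = y^3 - (8) y^2 - 4*(1) y + (4*(8)*(1) - (-12)^2)
       = y^3 + (-8) y^2 + (-4) y + (-112).
Simplifying: h(y) = y^3 - 8*y^2 - 4*y - 112.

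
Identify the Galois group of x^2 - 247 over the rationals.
Gal(K/Q) = Z/2Z (cyclic of order 2)

x^2 - 247 is irreducible over Q since 247 is not a rational square. The splitting field Q(sqrt(247)) has degree 2 over Q, and its unique nontrivial automorphism is sqrt(247) ↦ -sqrt(247). Hence Gal(Q(sqrt(247))/Q) = Z/2Z.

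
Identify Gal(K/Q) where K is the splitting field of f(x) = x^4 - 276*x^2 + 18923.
Gal(K/Q) = V_4 (Klein four-group, Z/2Z × Z/2Z)

f factors as (x^2 - 149)(x^2 - 127), so the splitting field is K = Q(sqrt(149), sqrt(127)). The elements 149, 127, 18923 are all non-squares in Q, so sqrt(149) and sqrt(127) generate independent quadratic extensions. Thus [K:Q] = 4 and Gal(K/Q) is generated by the two order-2 automorphisms sqrt(149) ↦ -sqrt(149) and sqrt(127) ↦ -sqrt(127), giving V_4.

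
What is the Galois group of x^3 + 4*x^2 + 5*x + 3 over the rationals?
Gal(K/Q) = S_3 (symmetric group of order 6)

Compute the discriminant of x^3 + (4)*x^2 + (5)*x + (3): Δ = -31. Since Δ is not a rational square, the Galois group is not contained in A_3; it must be the full S_3 (irreducibility of the cubic rules out anything smaller).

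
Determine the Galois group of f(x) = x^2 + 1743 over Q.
Gal(K/Q) = Z/2Z (cyclic of order 2)

x^2 + 1743 is irreducible over Q since -1743 is not a rational square. The splitting field Q(sqrt(-1743)) has degree 2 over Q, and its unique nontrivial automorphism is sqrt(-1743) ↦ -sqrt(-1743). Hence Gal(Q(sqrt(-1743))/Q) = Z/2Z.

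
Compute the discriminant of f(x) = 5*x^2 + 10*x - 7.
Δ = 240

For a quadratic a x^2 + b x + c the discriminant is Δ = b^2 - 4ac = (10)^2 - 4*(5)*(-7) = 100 - (-140) = 240.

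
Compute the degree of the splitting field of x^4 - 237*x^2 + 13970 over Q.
[K:Q] = 4

f factors as (x^2 - 127)(x^2 - 110); the splitting field is K = Q(sqrt(127), sqrt(110)). Since 127, 110, and 13970 are all non-squares in Q, the three subfields Q(sqrt(127)), Q(sqrt(110)), Q(sqrt(13970)) are distinct degree-2 extensions, so [K:Q] = 4 (Klein four Galois group).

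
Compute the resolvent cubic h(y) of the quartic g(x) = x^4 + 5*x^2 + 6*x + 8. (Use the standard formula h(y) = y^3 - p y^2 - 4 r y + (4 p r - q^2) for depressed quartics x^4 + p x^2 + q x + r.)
h(y) = y^3 - 5*y^2 - 32*y + 124

Identify coefficients: p = 5, q = 6, r = 8.
Plug into h(y) = y^3 - p y^2 - 4 r y + (4 p r - q^2):
  h(y) = y^3 - (5) y^2 - 4*(8) y + (4*(5)*(8) - (6)^2)
       = y^3 + (-5) y^2 + (-32) y + (124).
Simplifying: h(y) = y^3 - 5*y^2 - 32*y + 124.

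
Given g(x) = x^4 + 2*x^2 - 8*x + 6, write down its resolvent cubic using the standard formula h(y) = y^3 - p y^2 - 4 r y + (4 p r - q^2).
h(y) = y^3 - 2*y^2 - 24*y - 16

Identify coefficients: p = 2, q = -8, r = 6.
Plug into h(y) = y^3 - p y^2 - 4 r y + (4 p r - q^2):
  h(y) = y^3 - (2) y^2 - 4*(6) y + (4*(2)*(6) - (-8)^2)
       = y^3 + (-2) y^2 + (-24) y + (-16).
Simplifying: h(y) = y^3 - 2*y^2 - 24*y - 16.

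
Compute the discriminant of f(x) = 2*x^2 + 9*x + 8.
Δ = 17

For a quadratic a x^2 + b x + c the discriminant is Δ = b^2 - 4ac = (9)^2 - 4*(2)*(8) = 81 - (64) = 17.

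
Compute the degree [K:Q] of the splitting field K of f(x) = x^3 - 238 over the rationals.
[K:Q] = 6

x^3 - 238 has one real root r = 238^(1/3) and two complex roots r*zeta_3, r*zeta_3^2 where zeta_3 = e^(2*pi*i/3). The splitting field is Q(r, zeta_3). [Q(r):Q] = 3 and [Q(zeta_3):Q] = 2 with gcd = 1, so [Q(r, zeta_3):Q] = 3 * 2 = 6.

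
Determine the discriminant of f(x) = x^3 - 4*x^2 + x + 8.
Δ = -244

For x^3 + a x^2 + b x + c the discriminant is Δ = 18 a b c - 4 a^3 c + a^2 b^2 - 4 b^3 - 27 c^2.
Plug a = -4, b = 1, c = 8:
  18*(-4)*(1)*(8) - 4*(-4)^3*(8) + (-4)^2*(1)^2 - 4*(1)^3 - 27*(8)^2
  = -576 + (2048) + 16 + (-4) + (-1728)
  = -244.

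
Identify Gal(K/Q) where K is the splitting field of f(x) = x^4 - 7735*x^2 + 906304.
Gal(K/Q) = Z/2Z (cyclic of order 2)

f factors as (x^2 - 119)(x^2 - 7616), so the splitting field is K = Q(sqrt(119), sqrt(7616)). The squarefree part of 119 is 119 and the squarefree part of 7616 is also 119, so sqrt(119) and sqrt(7616) are both rational multiples of sqrt(119). Hence Q(sqrt(119)) = Q(sqrt(7616)) = Q(sqrt(119)), and the splitting field collapses to a single degree-2 extension with Galois group Z/2Z.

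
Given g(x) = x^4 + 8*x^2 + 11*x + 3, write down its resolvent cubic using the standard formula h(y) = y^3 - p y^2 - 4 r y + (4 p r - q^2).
h(y) = y^3 - 8*y^2 - 12*y - 25

Identify coefficients: p = 8, q = 11, r = 3.
Plug into h(y) = y^3 - p y^2 - 4 r y + (4 p r - q^2):
  h(y) = y^3 - (8) y^2 - 4*(3) y + (4*(8)*(3) - (11)^2)
       = y^3 + (-8) y^2 + (-12) y + (-25).
Simplifying: h(y) = y^3 - 8*y^2 - 12*y - 25.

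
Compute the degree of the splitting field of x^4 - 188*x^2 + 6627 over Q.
[K:Q] = 4

f factors as (x^2 - 47)(x^2 - 141); the splitting field is K = Q(sqrt(47), sqrt(141)). Since 47, 141, and 6627 are all non-squares in Q, the three subfields Q(sqrt(47)), Q(sqrt(141)), Q(sqrt(6627)) are distinct degree-2 extensions, so [K:Q] = 4 (Klein four Galois group).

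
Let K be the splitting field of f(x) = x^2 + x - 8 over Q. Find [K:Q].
[K:Q] = 2

The discriminant of x^2 + (1)*x + (-8) is b^2 - 4c = 1 - (-32) = 33. Since 33 is not a perfect square in Q, the polynomial is irreducible over Q. Its two roots generate a degree-2 extension, so [K:Q] = 2.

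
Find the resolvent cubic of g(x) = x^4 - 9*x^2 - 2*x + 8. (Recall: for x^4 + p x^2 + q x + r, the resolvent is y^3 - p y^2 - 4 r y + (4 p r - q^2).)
h(y) = y^3 + 9*y^2 - 32*y - 292

Identify coefficients: p = -9, q = -2, r = 8.
Plug into h(y) = y^3 - p y^2 - 4 r y + (4 p r - q^2):
  h(y) = y^3 - (-9) y^2 - 4*(8) y + (4*(-9)*(8) - (-2)^2)
       = y^3 + (9) y^2 + (-32) y + (-292).
Simplifying: h(y) = y^3 + 9*y^2 - 32*y - 292.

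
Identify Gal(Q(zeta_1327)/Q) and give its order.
|Gal(Q(zeta_1327)/Q)| = phi(1327) = 1326; group ≅ (Z/1327Z)^* ≅ Z/1326Z

The n-th cyclotomic polynomial Φ_1327(x) is the minimal polynomial of zeta_1327 over Q and has degree phi(1327) = 1326. So Q(zeta_1327) is a degree-1326 Galois extension with Galois group (Z/1327Z)^*. (Z/1327Z)^* is cyclic since 1327 is an odd prime power (or 4). Hence Gal(Q(zeta_1327)/Q) ≅ Z/1326Z.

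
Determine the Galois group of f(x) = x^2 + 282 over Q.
Gal(K/Q) = Z/2Z (cyclic of order 2)

x^2 + 282 is irreducible over Q since -282 is not a rational square. The splitting field Q(sqrt(-282)) has degree 2 over Q, and its unique nontrivial automorphism is sqrt(-282) ↦ -sqrt(-282). Hence Gal(Q(sqrt(-282))/Q) = Z/2Z.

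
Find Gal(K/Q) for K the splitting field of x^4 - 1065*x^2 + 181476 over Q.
Gal(K/Q) = Z/2Z (cyclic of order 2)

f factors as (x^2 - 852)(x^2 - 213), so the splitting field is K = Q(sqrt(852), sqrt(213)). The squarefree part of 852 is 213 and the squarefree part of 213 is also 213, so sqrt(852) and sqrt(213) are both rational multiples of sqrt(213). Hence Q(sqrt(852)) = Q(sqrt(213)) = Q(sqrt(213)), and the splitting field collapses to a single degree-2 extension with Galois group Z/2Z.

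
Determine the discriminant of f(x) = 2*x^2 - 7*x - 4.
Δ = 81

For a quadratic a x^2 + b x + c the discriminant is Δ = b^2 - 4ac = (-7)^2 - 4*(2)*(-4) = 49 - (-32) = 81.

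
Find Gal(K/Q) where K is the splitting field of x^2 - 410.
Gal(K/Q) = Z/2Z (cyclic of order 2)

x^2 - 410 is irreducible over Q since 410 is not a rational square. The splitting field Q(sqrt(410)) has degree 2 over Q, and its unique nontrivial automorphism is sqrt(410) ↦ -sqrt(410). Hence Gal(Q(sqrt(410))/Q) = Z/2Z.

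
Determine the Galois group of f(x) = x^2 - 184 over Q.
Gal(K/Q) = Z/2Z (cyclic of order 2)

x^2 - 184 is irreducible over Q since 184 is not a rational square. The splitting field Q(sqrt(184)) has degree 2 over Q, and its unique nontrivial automorphism is sqrt(184) ↦ -sqrt(184). Hence Gal(Q(sqrt(184))/Q) = Z/2Z.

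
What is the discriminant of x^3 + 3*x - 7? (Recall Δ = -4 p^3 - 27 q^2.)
Δ = -1431

For a depressed cubic x^3 + p x + q the discriminant is Δ = -4 p^3 - 27 q^2 = -4*(3)^3 - 27*(-7)^2 = -108 - 1323 = -1431.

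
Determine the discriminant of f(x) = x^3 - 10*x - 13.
Δ = -563

For a depressed cubic x^3 + p x + q the discriminant is Δ = -4 p^3 - 27 q^2 = -4*(-10)^3 - 27*(-13)^2 = 4000 - 4563 = -563.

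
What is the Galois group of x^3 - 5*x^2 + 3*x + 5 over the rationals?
Gal(K/Q) = S_3 (symmetric group of order 6)

Compute the discriminant of x^3 + (-5)*x^2 + (3)*x + (5): Δ = 592. Since Δ is not a rational square, the Galois group is not contained in A_3; it must be the full S_3 (irreducibility of the cubic rules out anything smaller).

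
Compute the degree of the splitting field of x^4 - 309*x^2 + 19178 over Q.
[K:Q] = 4

f factors as (x^2 - 223)(x^2 - 86); the splitting field is K = Q(sqrt(223), sqrt(86)). Since 223, 86, and 19178 are all non-squares in Q, the three subfields Q(sqrt(223)), Q(sqrt(86)), Q(sqrt(19178)) are distinct degree-2 extensions, so [K:Q] = 4 (Klein four Galois group).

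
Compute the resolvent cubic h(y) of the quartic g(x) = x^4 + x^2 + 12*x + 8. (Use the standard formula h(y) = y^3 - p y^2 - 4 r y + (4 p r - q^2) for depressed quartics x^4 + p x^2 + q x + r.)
h(y) = y^3 - y^2 - 32*y - 112

Identify coefficients: p = 1, q = 12, r = 8.
Plug into h(y) = y^3 - p y^2 - 4 r y + (4 p r - q^2):
  h(y) = y^3 - (1) y^2 - 4*(8) y + (4*(1)*(8) - (12)^2)
       = y^3 + (-1) y^2 + (-32) y + (-112).
Simplifying: h(y) = y^3 - y^2 - 32*y - 112.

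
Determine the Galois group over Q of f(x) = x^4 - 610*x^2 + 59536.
Gal(K/Q) = Z/2Z (cyclic of order 2)

f factors as (x^2 - 122)(x^2 - 488), so the splitting field is K = Q(sqrt(122), sqrt(488)). The squarefree part of 122 is 122 and the squarefree part of 488 is also 122, so sqrt(122) and sqrt(488) are both rational multiples of sqrt(122). Hence Q(sqrt(122)) = Q(sqrt(488)) = Q(sqrt(122)), and the splitting field collapses to a single degree-2 extension with Galois group Z/2Z.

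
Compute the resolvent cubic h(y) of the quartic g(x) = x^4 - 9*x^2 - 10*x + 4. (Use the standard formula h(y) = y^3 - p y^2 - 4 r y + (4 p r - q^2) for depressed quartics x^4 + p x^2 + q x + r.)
h(y) = y^3 + 9*y^2 - 16*y - 244

Identify coefficients: p = -9, q = -10, r = 4.
Plug into h(y) = y^3 - p y^2 - 4 r y + (4 p r - q^2):
  h(y) = y^3 - (-9) y^2 - 4*(4) y + (4*(-9)*(4) - (-10)^2)
       = y^3 + (9) y^2 + (-16) y + (-244).
Simplifying: h(y) = y^3 + 9*y^2 - 16*y - 244.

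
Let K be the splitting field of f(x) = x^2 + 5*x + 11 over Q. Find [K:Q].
[K:Q] = 2

The discriminant of x^2 + (5)*x + (11) is b^2 - 4c = 25 - (44) = -19. Since -19 is not a perfect square in Q, the polynomial is irreducible over Q. Its two roots generate a degree-2 extension, so [K:Q] = 2.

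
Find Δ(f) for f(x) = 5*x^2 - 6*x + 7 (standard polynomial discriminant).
Δ = -104

For a quadratic a x^2 + b x + c the discriminant is Δ = b^2 - 4ac = (-6)^2 - 4*(5)*(7) = 36 - (140) = -104.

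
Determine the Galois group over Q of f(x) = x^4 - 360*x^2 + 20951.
Gal(K/Q) = V_4 (Klein four-group, Z/2Z × Z/2Z)

f factors as (x^2 - 73)(x^2 - 287), so the splitting field is K = Q(sqrt(73), sqrt(287)). The elements 73, 287, 20951 are all non-squares in Q, so sqrt(73) and sqrt(287) generate independent quadratic extensions. Thus [K:Q] = 4 and Gal(K/Q) is generated by the two order-2 automorphisms sqrt(73) ↦ -sqrt(73) and sqrt(287) ↦ -sqrt(287), giving V_4.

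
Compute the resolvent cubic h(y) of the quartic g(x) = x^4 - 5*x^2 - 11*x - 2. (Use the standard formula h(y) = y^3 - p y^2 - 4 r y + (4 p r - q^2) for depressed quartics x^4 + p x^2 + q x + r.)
h(y) = y^3 + 5*y^2 + 8*y - 81

Identify coefficients: p = -5, q = -11, r = -2.
Plug into h(y) = y^3 - p y^2 - 4 r y + (4 p r - q^2):
  h(y) = y^3 - (-5) y^2 - 4*(-2) y + (4*(-5)*(-2) - (-11)^2)
       = y^3 + (5) y^2 + (8) y + (-81).
Simplifying: h(y) = y^3 + 5*y^2 + 8*y - 81.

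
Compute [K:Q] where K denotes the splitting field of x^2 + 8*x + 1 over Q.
[K:Q] = 2

The discriminant of x^2 + (8)*x + (1) is b^2 - 4c = 64 - (4) = 60. Since 60 is not a perfect square in Q, the polynomial is irreducible over Q. Its two roots generate a degree-2 extension, so [K:Q] = 2.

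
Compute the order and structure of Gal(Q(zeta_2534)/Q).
|Gal(Q(zeta_2534)/Q)| = phi(2534) = 1080; group ≅ (Z/2534Z)^* ≅ Z/6Z × Z/180Z

The n-th cyclotomic polynomial Φ_2534(x) is the minimal polynomial of zeta_2534 over Q and has degree phi(2534) = 1080. So Q(zeta_2534) is a degree-1080 Galois extension with Galois group (Z/2534Z)^*. By CRT, (Z/2534Z)^* ≅ (Z/2Z)^* × (Z/7Z)^* × (Z/181Z)^*. Each prime-power unit group is (Z/2Z)^* ≅ trivial group (order 1); (Z/7Z)^* ≅ Z/6Z; (Z/181Z)^* ≅ Z/180Z. Hence Gal(Q(zeta_2534)/Q) ≅ Z/6Z × Z/180Z.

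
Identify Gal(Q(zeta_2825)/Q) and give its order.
|Gal(Q(zeta_2825)/Q)| = phi(2825) = 2240; group ≅ (Z/2825Z)^* ≅ Z/20Z × Z/112Z

The n-th cyclotomic polynomial Φ_2825(x) is the minimal polynomial of zeta_2825 over Q and has degree phi(2825) = 2240. So Q(zeta_2825) is a degree-2240 Galois extension with Galois group (Z/2825Z)^*. By CRT, (Z/2825Z)^* ≅ (Z/25Z)^* × (Z/113Z)^*. Each prime-power unit group is (Z/25Z)^* ≅ Z/20Z; (Z/113Z)^* ≅ Z/112Z. Hence Gal(Q(zeta_2825)/Q) ≅ Z/20Z × Z/112Z.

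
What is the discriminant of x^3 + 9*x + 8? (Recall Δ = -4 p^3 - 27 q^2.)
Δ = -4644

For a depressed cubic x^3 + p x + q the discriminant is Δ = -4 p^3 - 27 q^2 = -4*(9)^3 - 27*(8)^2 = -2916 - 1728 = -4644.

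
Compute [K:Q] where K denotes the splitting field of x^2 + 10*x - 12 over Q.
[K:Q] = 2

The discriminant of x^2 + (10)*x + (-12) is b^2 - 4c = 100 - (-48) = 148. Since 148 is not a perfect square in Q, the polynomial is irreducible over Q. Its two roots generate a degree-2 extension, so [K:Q] = 2.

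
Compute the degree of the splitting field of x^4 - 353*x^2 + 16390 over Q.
[K:Q] = 4

f factors as (x^2 - 55)(x^2 - 298); the splitting field is K = Q(sqrt(55), sqrt(298)). Since 55, 298, and 16390 are all non-squares in Q, the three subfields Q(sqrt(55)), Q(sqrt(298)), Q(sqrt(16390)) are distinct degree-2 extensions, so [K:Q] = 4 (Klein four Galois group).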